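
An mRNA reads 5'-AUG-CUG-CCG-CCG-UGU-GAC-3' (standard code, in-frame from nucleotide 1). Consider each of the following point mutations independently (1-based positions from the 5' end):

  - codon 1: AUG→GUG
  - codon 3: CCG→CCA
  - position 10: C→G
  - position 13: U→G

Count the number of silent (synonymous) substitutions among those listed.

1

Codon 1: AUG (Met) → GUG (Val) — missense.
Codon 3: CCG (Pro) → CCA (Pro) — synonymous.
Codon 4: CCG (Pro) → GCG (Ala) — missense.
Codon 5: UGU (Cys) → GGU (Gly) — missense.
Synonymous: 1 of 4.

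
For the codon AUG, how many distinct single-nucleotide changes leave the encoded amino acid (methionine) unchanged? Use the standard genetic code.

Position 1: none → 0 synonymous.
Position 2: none → 0 synonymous.
Position 3: none → 0 synonymous.
Total: 0 + 0 + 0 = 0.

0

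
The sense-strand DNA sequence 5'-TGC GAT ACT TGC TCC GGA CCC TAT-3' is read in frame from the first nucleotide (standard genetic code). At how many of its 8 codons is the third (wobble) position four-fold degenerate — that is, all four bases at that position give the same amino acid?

Codon 1 TGC (Cys): third position 2-fold.
Codon 2 GAT (Asp): third position 2-fold.
Codon 3 ACT (Thr): third position 4-fold.
Codon 4 TGC (Cys): third position 2-fold.
Codon 5 TCC (Ser): third position 4-fold.
Codon 6 GGA (Gly): third position 4-fold.
Codon 7 CCC (Pro): third position 4-fold.
Codon 8 TAT (Tyr): third position 2-fold.
Four-fold degenerate third positions: 4.

4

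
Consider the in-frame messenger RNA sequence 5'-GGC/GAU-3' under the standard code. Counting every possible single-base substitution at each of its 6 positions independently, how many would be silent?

Codon 1 (GGC, Gly): 3 synonymous substitutions.
Codon 2 (GAU, Asp): 1 synonymous substitution.
Total: 3 + 1 = 4.

4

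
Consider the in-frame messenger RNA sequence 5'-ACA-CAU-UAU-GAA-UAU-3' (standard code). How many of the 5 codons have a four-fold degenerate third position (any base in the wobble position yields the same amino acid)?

Codon 1 ACA (Thr): third position 4-fold.
Codon 2 CAU (His): third position 2-fold.
Codon 3 UAU (Tyr): third position 2-fold.
Codon 4 GAA (Glu): third position 2-fold.
Codon 5 UAU (Tyr): third position 2-fold.
Four-fold degenerate third positions: 1.

1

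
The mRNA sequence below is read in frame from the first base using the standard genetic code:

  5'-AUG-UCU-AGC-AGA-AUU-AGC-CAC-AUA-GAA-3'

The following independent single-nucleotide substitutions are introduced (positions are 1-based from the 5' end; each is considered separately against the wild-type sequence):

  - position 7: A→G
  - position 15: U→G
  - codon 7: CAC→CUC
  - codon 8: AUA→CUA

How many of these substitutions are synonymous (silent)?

0

Codon 3: AGC (Ser) → GGC (Gly) — missense.
Codon 5: AUU (Ile) → AUG (Met) — missense.
Codon 7: CAC (His) → CUC (Leu) — missense.
Codon 8: AUA (Ile) → CUA (Leu) — missense.
Synonymous: 0 of 4.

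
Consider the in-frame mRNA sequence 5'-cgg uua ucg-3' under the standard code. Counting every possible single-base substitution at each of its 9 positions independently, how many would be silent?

Codon 1 (CGG, Arg): 4 synonymous substitutions.
Codon 2 (UUA, Leu): 2 synonymous substitutions.
Codon 3 (UCG, Ser): 3 synonymous substitutions.
Total: 4 + 2 + 3 = 9.

9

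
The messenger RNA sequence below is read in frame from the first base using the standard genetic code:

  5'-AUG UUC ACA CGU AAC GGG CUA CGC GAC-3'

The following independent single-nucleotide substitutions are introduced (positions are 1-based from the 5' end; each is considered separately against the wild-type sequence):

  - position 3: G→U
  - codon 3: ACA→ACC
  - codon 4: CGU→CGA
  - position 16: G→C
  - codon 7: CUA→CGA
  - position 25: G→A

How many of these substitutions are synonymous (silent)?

2

Codon 1: AUG (Met) → AUU (Ile) — missense.
Codon 3: ACA (Thr) → ACC (Thr) — synonymous.
Codon 4: CGU (Arg) → CGA (Arg) — synonymous.
Codon 6: GGG (Gly) → CGG (Arg) — missense.
Codon 7: CUA (Leu) → CGA (Arg) — missense.
Codon 9: GAC (Asp) → AAC (Asn) — missense.
Synonymous: 2 of 6.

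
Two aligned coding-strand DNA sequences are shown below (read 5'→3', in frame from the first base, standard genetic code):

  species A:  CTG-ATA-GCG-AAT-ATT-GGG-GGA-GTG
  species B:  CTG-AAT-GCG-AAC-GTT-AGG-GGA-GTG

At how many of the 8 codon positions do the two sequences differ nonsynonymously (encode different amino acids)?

3

Codon 1: CTG Leu / CTG Leu — identical.
Codon 2: ATA Ile / AAT Asn — nonsynonymous.
Codon 3: GCG Ala / GCG Ala — identical.
Codon 4: AAT Asn / AAC Asn — synonymous.
Codon 5: ATT Ile / GTT Val — nonsynonymous.
Codon 6: GGG Gly / AGG Arg — nonsynonymous.
Codon 7: GGA Gly / GGA Gly — identical.
Codon 8: GTG Val / GTG Val — identical.
Nonsynonymous differences: 3.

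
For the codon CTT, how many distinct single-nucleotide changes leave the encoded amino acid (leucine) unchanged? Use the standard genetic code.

Position 1: none → 0 synonymous.
Position 2: none → 0 synonymous.
Position 3: CTC, CTA, CTG → 3 synonymous.
Total: 0 + 0 + 3 = 3.

3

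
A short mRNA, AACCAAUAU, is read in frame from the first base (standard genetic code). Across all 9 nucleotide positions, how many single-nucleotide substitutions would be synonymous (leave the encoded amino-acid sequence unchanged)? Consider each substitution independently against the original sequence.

3

Codon 1 (AAC, Asn): 1 synonymous substitution.
Codon 2 (CAA, Gln): 1 synonymous substitution.
Codon 3 (UAU, Tyr): 1 synonymous substitution.
Total: 1 + 1 + 1 = 3.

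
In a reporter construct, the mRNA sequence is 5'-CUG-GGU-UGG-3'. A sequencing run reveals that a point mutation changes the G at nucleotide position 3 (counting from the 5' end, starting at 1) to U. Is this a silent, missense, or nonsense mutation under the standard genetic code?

silent

Position 3 falls in codon 1: CUG → Leu.
After the substitution the codon is CUU → Leu.
Both encode Leu, so the change is synonymous.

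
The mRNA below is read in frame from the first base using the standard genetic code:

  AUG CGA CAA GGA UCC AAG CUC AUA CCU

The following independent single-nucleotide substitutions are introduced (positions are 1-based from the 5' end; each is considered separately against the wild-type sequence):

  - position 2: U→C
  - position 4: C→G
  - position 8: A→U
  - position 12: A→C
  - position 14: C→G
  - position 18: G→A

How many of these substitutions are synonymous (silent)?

Codon 1: AUG (Met) → ACG (Thr) — missense.
Codon 2: CGA (Arg) → GGA (Gly) — missense.
Codon 3: CAA (Gln) → CUA (Leu) — missense.
Codon 4: GGA (Gly) → GGC (Gly) — synonymous.
Codon 5: UCC (Ser) → UGC (Cys) — missense.
Codon 6: AAG (Lys) → AAA (Lys) — synonymous.
Synonymous: 2 of 6.

2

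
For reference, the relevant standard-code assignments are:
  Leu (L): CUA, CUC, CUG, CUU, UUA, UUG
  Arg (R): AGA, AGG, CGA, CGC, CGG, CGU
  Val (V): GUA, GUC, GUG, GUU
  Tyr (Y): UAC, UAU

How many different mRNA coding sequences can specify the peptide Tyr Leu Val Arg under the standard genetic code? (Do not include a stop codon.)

288

Tyr: 2 codons.
Leu: 6 codons.
Val: 4 codons.
Arg: 6 codons.
2 × 6 × 4 × 6 = 288.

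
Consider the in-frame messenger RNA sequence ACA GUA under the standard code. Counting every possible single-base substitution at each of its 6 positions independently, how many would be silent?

Codon 1 (ACA, Thr): 3 synonymous substitutions.
Codon 2 (GUA, Val): 3 synonymous substitutions.
Total: 3 + 3 = 6.

6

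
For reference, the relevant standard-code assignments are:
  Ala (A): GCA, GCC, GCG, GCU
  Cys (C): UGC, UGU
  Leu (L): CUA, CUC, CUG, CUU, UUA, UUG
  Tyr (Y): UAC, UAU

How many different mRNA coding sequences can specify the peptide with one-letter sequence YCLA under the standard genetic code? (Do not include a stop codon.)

Tyr: 2 codons.
Cys: 2 codons.
Leu: 6 codons.
Ala: 4 codons.
2 × 2 × 6 × 4 = 96.

96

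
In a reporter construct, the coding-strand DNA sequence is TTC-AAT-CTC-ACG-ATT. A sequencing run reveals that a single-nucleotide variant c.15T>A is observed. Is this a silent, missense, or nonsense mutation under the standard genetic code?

Position 15 falls in codon 5: ATT → Ile.
After the substitution the codon is ATA → Ile.
Both encode Ile, so the change is synonymous.

silent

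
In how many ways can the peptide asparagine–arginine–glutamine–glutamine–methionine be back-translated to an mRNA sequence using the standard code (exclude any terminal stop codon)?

Asn: 2 codons.
Arg: 6 codons.
Gln: 2 codons.
Gln: 2 codons.
Met: 1 codon.
2 × 6 × 2 × 2 × 1 = 48.

48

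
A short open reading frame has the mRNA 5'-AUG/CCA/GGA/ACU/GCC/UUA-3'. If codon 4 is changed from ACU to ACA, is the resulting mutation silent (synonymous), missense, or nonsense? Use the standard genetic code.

silent

Position 12 falls in codon 4: ACU → Thr.
After the substitution the codon is ACA → Thr.
Both encode Thr, so the change is synonymous.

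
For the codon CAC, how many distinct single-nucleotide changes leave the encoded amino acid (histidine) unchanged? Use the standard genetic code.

Position 1: none → 0 synonymous.
Position 2: none → 0 synonymous.
Position 3: CAT → 1 synonymous.
Total: 0 + 0 + 1 = 1.

1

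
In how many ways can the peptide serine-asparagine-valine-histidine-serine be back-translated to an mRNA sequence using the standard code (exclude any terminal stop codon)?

576

Ser: 6 codons.
Asn: 2 codons.
Val: 4 codons.
His: 2 codons.
Ser: 6 codons.
6 × 2 × 4 × 2 × 6 = 576.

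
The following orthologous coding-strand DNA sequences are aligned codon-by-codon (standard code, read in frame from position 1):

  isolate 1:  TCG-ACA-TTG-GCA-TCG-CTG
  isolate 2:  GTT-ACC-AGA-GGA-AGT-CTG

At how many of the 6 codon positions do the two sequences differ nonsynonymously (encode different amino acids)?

3

Codon 1: TCG Ser / GTT Val — nonsynonymous.
Codon 2: ACA Thr / ACC Thr — synonymous.
Codon 3: TTG Leu / AGA Arg — nonsynonymous.
Codon 4: GCA Ala / GGA Gly — nonsynonymous.
Codon 5: TCG Ser / AGT Ser — synonymous.
Codon 6: CTG Leu / CTG Leu — identical.
Nonsynonymous differences: 3.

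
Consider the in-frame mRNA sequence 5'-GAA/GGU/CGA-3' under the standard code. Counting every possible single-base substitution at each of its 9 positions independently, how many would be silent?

8

Codon 1 (GAA, Glu): 1 synonymous substitution.
Codon 2 (GGU, Gly): 3 synonymous substitutions.
Codon 3 (CGA, Arg): 4 synonymous substitutions.
Total: 1 + 3 + 4 = 8.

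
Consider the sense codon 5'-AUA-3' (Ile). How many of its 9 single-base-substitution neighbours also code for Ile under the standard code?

2

Position 1: none → 0 synonymous.
Position 2: none → 0 synonymous.
Position 3: AUU, AUC → 2 synonymous.
Total: 0 + 0 + 2 = 2.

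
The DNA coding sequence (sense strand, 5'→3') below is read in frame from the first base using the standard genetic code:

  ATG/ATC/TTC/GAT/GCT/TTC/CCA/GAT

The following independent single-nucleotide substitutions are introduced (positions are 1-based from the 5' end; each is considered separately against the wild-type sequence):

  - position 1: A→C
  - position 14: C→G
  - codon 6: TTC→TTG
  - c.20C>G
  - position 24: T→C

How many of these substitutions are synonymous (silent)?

1

Codon 1: ATG (Met) → CTG (Leu) — missense.
Codon 5: GCT (Ala) → GGT (Gly) — missense.
Codon 6: TTC (Phe) → TTG (Leu) — missense.
Codon 7: CCA (Pro) → CGA (Arg) — missense.
Codon 8: GAT (Asp) → GAC (Asp) — synonymous.
Synonymous: 1 of 5.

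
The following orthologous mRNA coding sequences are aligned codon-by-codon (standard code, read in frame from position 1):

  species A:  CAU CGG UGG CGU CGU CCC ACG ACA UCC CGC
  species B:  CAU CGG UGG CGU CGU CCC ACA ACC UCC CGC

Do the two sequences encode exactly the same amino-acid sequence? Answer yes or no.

yes

Codon 1: CAU His / CAU His — identical.
Codon 2: CGG Arg / CGG Arg — identical.
Codon 3: UGG Trp / UGG Trp — identical.
Codon 4: CGU Arg / CGU Arg — identical.
Codon 5: CGU Arg / CGU Arg — identical.
Codon 6: CCC Pro / CCC Pro — identical.
Codon 7: ACG Thr / ACA Thr — synonymous.
Codon 8: ACA Thr / ACC Thr — synonymous.
Codon 9: UCC Ser / UCC Ser — identical.
Codon 10: CGC Arg / CGC Arg — identical.
Nonsynonymous differences: 0 → same protein.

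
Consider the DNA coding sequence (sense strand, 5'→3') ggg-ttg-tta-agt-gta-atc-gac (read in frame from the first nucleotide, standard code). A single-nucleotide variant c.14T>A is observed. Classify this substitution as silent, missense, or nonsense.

missense

Position 14 falls in codon 5: GTA → Val.
After the substitution the codon is GAA → Glu.
Val ≠ Glu, so this is a missense mutation.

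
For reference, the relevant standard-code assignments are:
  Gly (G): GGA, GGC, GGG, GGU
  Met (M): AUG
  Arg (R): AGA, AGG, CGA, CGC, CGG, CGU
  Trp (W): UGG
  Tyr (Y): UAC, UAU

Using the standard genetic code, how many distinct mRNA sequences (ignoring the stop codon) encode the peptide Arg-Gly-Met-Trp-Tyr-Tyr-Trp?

Arg: 6 codons.
Gly: 4 codons.
Met: 1 codon.
Trp: 1 codon.
Tyr: 2 codons.
Tyr: 2 codons.
Trp: 1 codon.
6 × 4 × 1 × 1 × 2 × 2 × 1 = 96.

96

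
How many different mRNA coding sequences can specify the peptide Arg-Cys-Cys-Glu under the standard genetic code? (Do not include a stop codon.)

48

Arg: 6 codons.
Cys: 2 codons.
Cys: 2 codons.
Glu: 2 codons.
6 × 2 × 2 × 2 = 48.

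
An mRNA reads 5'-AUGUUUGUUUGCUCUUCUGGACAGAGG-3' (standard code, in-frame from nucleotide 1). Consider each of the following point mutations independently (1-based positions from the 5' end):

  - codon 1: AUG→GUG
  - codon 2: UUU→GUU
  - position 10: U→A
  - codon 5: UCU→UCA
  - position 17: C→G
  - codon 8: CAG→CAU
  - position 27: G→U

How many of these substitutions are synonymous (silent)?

Codon 1: AUG (Met) → GUG (Val) — missense.
Codon 2: UUU (Phe) → GUU (Val) — missense.
Codon 4: UGC (Cys) → AGC (Ser) — missense.
Codon 5: UCU (Ser) → UCA (Ser) — synonymous.
Codon 6: UCU (Ser) → UGU (Cys) — missense.
Codon 8: CAG (Gln) → CAU (His) — missense.
Codon 9: AGG (Arg) → AGU (Ser) — missense.
Synonymous: 1 of 7.

1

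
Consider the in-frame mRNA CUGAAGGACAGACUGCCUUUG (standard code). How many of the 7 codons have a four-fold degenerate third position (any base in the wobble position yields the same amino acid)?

Codon 1 CUG (Leu): third position 4-fold.
Codon 2 AAG (Lys): third position 2-fold.
Codon 3 GAC (Asp): third position 2-fold.
Codon 4 AGA (Arg): third position 2-fold.
Codon 5 CUG (Leu): third position 4-fold.
Codon 6 CCU (Pro): third position 4-fold.
Codon 7 UUG (Leu): third position 2-fold.
Four-fold degenerate third positions: 3.

3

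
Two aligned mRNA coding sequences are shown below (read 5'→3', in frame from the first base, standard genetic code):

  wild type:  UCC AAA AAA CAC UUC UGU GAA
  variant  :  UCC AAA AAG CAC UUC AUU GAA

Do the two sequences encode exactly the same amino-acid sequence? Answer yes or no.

Codon 1: UCC Ser / UCC Ser — identical.
Codon 2: AAA Lys / AAA Lys — identical.
Codon 3: AAA Lys / AAG Lys — synonymous.
Codon 4: CAC His / CAC His — identical.
Codon 5: UUC Phe / UUC Phe — identical.
Codon 6: UGU Cys / AUU Ile — nonsynonymous.
Codon 7: GAA Glu / GAA Glu — identical.
Nonsynonymous differences: 1 → different protein.

no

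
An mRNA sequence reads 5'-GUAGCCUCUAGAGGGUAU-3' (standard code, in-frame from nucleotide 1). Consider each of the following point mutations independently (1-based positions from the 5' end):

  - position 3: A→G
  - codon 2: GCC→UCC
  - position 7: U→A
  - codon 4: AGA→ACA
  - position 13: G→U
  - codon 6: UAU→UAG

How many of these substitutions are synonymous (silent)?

1

Codon 1: GUA (Val) → GUG (Val) — synonymous.
Codon 2: GCC (Ala) → UCC (Ser) — missense.
Codon 3: UCU (Ser) → ACU (Thr) — missense.
Codon 4: AGA (Arg) → ACA (Thr) — missense.
Codon 5: GGG (Gly) → UGG (Trp) — missense.
Codon 6: UAU (Tyr) → UAG (Stop) — nonsense.
Synonymous: 1 of 6.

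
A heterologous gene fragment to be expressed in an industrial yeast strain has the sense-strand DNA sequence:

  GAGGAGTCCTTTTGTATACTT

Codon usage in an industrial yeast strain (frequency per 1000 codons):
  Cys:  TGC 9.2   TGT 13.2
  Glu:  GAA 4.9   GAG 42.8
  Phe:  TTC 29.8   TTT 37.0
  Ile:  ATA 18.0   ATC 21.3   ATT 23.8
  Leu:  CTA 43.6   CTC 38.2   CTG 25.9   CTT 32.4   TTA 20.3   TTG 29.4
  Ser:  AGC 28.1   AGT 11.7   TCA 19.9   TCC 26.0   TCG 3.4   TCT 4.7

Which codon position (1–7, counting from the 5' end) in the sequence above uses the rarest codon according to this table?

5

Codon 1 GAG (Glu): 42.8 per 1000.
Codon 2 GAG (Glu): 42.8 per 1000.
Codon 3 TCC (Ser): 26.0 per 1000.
Codon 4 TTT (Phe): 37.0 per 1000.
Codon 5 TGT (Cys): 13.2 per 1000.
Codon 6 ATA (Ile): 18.0 per 1000.
Codon 7 CTT (Leu): 32.4 per 1000.
Lowest frequency is 13.2 at codon 5.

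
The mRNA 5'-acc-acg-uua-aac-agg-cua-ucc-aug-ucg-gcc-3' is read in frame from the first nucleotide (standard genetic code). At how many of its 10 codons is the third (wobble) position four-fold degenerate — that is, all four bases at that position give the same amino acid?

Codon 1 ACC (Thr): third position 4-fold.
Codon 2 ACG (Thr): third position 4-fold.
Codon 3 UUA (Leu): third position 2-fold.
Codon 4 AAC (Asn): third position 2-fold.
Codon 5 AGG (Arg): third position 2-fold.
Codon 6 CUA (Leu): third position 4-fold.
Codon 7 UCC (Ser): third position 4-fold.
Codon 8 AUG (Met): third position 1-fold.
Codon 9 UCG (Ser): third position 4-fold.
Codon 10 GCC (Ala): third position 4-fold.
Four-fold degenerate third positions: 6.

6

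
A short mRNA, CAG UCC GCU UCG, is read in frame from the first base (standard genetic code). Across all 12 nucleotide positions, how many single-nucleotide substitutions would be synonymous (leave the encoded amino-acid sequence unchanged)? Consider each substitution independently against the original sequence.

Codon 1 (CAG, Gln): 1 synonymous substitution.
Codon 2 (UCC, Ser): 3 synonymous substitutions.
Codon 3 (GCU, Ala): 3 synonymous substitutions.
Codon 4 (UCG, Ser): 3 synonymous substitutions.
Total: 1 + 3 + 3 + 3 = 10.

10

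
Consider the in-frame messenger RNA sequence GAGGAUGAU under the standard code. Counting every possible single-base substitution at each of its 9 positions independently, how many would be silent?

3

Codon 1 (GAG, Glu): 1 synonymous substitution.
Codon 2 (GAU, Asp): 1 synonymous substitution.
Codon 3 (GAU, Asp): 1 synonymous substitution.
Total: 1 + 1 + 1 = 3.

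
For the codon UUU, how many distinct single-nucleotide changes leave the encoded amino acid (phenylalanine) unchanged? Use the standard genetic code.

Position 1: none → 0 synonymous.
Position 2: none → 0 synonymous.
Position 3: UUC → 1 synonymous.
Total: 0 + 0 + 1 = 1.

1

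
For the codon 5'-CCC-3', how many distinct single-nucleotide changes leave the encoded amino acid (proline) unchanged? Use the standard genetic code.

Position 1: none → 0 synonymous.
Position 2: none → 0 synonymous.
Position 3: CCT, CCA, CCG → 3 synonymous.
Total: 0 + 0 + 3 = 3.

3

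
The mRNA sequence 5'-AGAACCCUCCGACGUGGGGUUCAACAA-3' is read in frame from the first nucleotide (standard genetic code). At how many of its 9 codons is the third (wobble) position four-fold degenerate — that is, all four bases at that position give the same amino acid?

Codon 1 AGA (Arg): third position 2-fold.
Codon 2 ACC (Thr): third position 4-fold.
Codon 3 CUC (Leu): third position 4-fold.
Codon 4 CGA (Arg): third position 4-fold.
Codon 5 CGU (Arg): third position 4-fold.
Codon 6 GGG (Gly): third position 4-fold.
Codon 7 GUU (Val): third position 4-fold.
Codon 8 CAA (Gln): third position 2-fold.
Codon 9 CAA (Gln): third position 2-fold.
Four-fold degenerate third positions: 6.

6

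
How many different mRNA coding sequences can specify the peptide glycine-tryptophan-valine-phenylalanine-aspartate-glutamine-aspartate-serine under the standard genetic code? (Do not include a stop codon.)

Gly: 4 codons.
Trp: 1 codon.
Val: 4 codons.
Phe: 2 codons.
Asp: 2 codons.
Gln: 2 codons.
Asp: 2 codons.
Ser: 6 codons.
4 × 1 × 4 × 2 × 2 × 2 × 2 × 6 = 1536.

1536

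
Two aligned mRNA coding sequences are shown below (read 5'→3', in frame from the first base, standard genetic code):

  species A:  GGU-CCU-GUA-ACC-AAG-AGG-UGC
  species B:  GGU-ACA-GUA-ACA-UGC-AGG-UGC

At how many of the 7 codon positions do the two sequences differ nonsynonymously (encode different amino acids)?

2

Codon 1: GGU Gly / GGU Gly — identical.
Codon 2: CCU Pro / ACA Thr — nonsynonymous.
Codon 3: GUA Val / GUA Val — identical.
Codon 4: ACC Thr / ACA Thr — synonymous.
Codon 5: AAG Lys / UGC Cys — nonsynonymous.
Codon 6: AGG Arg / AGG Arg — identical.
Codon 7: UGC Cys / UGC Cys — identical.
Nonsynonymous differences: 2.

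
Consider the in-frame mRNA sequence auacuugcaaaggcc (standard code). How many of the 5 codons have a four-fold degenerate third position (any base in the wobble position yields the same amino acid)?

3

Codon 1 AUA (Ile): third position 3-fold.
Codon 2 CUU (Leu): third position 4-fold.
Codon 3 GCA (Ala): third position 4-fold.
Codon 4 AAG (Lys): third position 2-fold.
Codon 5 GCC (Ala): third position 4-fold.
Four-fold degenerate third positions: 3.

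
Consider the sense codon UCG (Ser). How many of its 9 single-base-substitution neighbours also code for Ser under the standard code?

3

Position 1: none → 0 synonymous.
Position 2: none → 0 synonymous.
Position 3: UCU, UCC, UCA → 3 synonymous.
Total: 0 + 0 + 3 = 3.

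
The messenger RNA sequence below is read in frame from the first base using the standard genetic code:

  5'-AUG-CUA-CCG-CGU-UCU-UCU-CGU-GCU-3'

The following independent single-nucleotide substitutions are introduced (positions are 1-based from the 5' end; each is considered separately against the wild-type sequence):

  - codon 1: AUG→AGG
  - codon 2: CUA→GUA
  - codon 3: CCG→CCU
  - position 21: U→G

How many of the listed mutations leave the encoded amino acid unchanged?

Codon 1: AUG (Met) → AGG (Arg) — missense.
Codon 2: CUA (Leu) → GUA (Val) — missense.
Codon 3: CCG (Pro) → CCU (Pro) — synonymous.
Codon 7: CGU (Arg) → CGG (Arg) — synonymous.
Synonymous: 2 of 4.

2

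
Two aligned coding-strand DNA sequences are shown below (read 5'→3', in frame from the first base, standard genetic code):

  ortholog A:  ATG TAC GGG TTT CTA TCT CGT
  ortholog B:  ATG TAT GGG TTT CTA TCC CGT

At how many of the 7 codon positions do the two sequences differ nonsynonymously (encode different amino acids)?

0

Codon 1: ATG Met / ATG Met — identical.
Codon 2: TAC Tyr / TAT Tyr — synonymous.
Codon 3: GGG Gly / GGG Gly — identical.
Codon 4: TTT Phe / TTT Phe — identical.
Codon 5: CTA Leu / CTA Leu — identical.
Codon 6: TCT Ser / TCC Ser — synonymous.
Codon 7: CGT Arg / CGT Arg — identical.
Nonsynonymous differences: 0.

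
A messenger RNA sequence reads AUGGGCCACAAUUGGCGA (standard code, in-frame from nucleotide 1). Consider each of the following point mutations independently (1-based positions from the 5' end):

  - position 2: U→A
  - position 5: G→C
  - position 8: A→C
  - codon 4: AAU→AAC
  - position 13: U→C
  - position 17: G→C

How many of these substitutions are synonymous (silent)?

1

Codon 1: AUG (Met) → AAG (Lys) — missense.
Codon 2: GGC (Gly) → GCC (Ala) — missense.
Codon 3: CAC (His) → CCC (Pro) — missense.
Codon 4: AAU (Asn) → AAC (Asn) — synonymous.
Codon 5: UGG (Trp) → CGG (Arg) — missense.
Codon 6: CGA (Arg) → CCA (Pro) — missense.
Synonymous: 1 of 6.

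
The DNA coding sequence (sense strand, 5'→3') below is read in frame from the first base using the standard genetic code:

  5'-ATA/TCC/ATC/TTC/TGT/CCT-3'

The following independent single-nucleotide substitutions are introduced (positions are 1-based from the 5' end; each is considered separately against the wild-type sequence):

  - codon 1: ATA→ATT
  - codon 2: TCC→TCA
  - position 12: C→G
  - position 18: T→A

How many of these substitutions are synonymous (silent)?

3

Codon 1: ATA (Ile) → ATT (Ile) — synonymous.
Codon 2: TCC (Ser) → TCA (Ser) — synonymous.
Codon 4: TTC (Phe) → TTG (Leu) — missense.
Codon 6: CCT (Pro) → CCA (Pro) — synonymous.
Synonymous: 3 of 4.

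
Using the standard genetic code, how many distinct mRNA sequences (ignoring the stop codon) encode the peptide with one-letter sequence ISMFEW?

Ile: 3 codons.
Ser: 6 codons.
Met: 1 codon.
Phe: 2 codons.
Glu: 2 codons.
Trp: 1 codon.
3 × 6 × 1 × 2 × 2 × 1 = 72.

72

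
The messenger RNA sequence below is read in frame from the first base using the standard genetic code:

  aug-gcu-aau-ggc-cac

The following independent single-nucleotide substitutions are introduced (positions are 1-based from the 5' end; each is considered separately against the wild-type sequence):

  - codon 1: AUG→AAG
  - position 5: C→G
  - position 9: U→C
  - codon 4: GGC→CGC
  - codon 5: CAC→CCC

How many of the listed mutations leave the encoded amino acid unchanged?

Codon 1: AUG (Met) → AAG (Lys) — missense.
Codon 2: GCU (Ala) → GGU (Gly) — missense.
Codon 3: AAU (Asn) → AAC (Asn) — synonymous.
Codon 4: GGC (Gly) → CGC (Arg) — missense.
Codon 5: CAC (His) → CCC (Pro) — missense.
Synonymous: 1 of 5.

1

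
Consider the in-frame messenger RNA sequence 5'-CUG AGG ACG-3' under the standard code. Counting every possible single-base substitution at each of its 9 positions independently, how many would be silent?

9

Codon 1 (CUG, Leu): 4 synonymous substitutions.
Codon 2 (AGG, Arg): 2 synonymous substitutions.
Codon 3 (ACG, Thr): 3 synonymous substitutions.
Total: 4 + 2 + 3 = 9.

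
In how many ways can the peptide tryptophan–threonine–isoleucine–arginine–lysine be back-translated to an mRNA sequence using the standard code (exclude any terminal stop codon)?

144

Trp: 1 codon.
Thr: 4 codons.
Ile: 3 codons.
Arg: 6 codons.
Lys: 2 codons.
1 × 4 × 3 × 6 × 2 = 144.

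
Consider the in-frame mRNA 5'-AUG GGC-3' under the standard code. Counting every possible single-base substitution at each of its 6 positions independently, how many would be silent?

3

Codon 1 (AUG, Met): 0 synonymous substitutions.
Codon 2 (GGC, Gly): 3 synonymous substitutions.
Total: 0 + 3 = 3.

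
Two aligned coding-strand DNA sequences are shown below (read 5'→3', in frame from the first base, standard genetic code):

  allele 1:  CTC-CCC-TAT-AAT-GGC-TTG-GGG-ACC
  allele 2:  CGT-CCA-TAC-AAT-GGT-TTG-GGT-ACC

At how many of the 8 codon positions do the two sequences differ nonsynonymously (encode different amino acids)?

1

Codon 1: CTC Leu / CGT Arg — nonsynonymous.
Codon 2: CCC Pro / CCA Pro — synonymous.
Codon 3: TAT Tyr / TAC Tyr — synonymous.
Codon 4: AAT Asn / AAT Asn — identical.
Codon 5: GGC Gly / GGT Gly — synonymous.
Codon 6: TTG Leu / TTG Leu — identical.
Codon 7: GGG Gly / GGT Gly — synonymous.
Codon 8: ACC Thr / ACC Thr — identical.
Nonsynonymous differences: 1.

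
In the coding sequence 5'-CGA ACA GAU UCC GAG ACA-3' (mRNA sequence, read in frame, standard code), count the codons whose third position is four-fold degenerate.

Codon 1 CGA (Arg): third position 4-fold.
Codon 2 ACA (Thr): third position 4-fold.
Codon 3 GAU (Asp): third position 2-fold.
Codon 4 UCC (Ser): third position 4-fold.
Codon 5 GAG (Glu): third position 2-fold.
Codon 6 ACA (Thr): third position 4-fold.
Four-fold degenerate third positions: 4.

4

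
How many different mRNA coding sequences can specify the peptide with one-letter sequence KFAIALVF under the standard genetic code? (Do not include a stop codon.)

9216

Lys: 2 codons.
Phe: 2 codons.
Ala: 4 codons.
Ile: 3 codons.
Ala: 4 codons.
Leu: 6 codons.
Val: 4 codons.
Phe: 2 codons.
2 × 2 × 4 × 3 × 4 × 6 × 4 × 2 = 9216.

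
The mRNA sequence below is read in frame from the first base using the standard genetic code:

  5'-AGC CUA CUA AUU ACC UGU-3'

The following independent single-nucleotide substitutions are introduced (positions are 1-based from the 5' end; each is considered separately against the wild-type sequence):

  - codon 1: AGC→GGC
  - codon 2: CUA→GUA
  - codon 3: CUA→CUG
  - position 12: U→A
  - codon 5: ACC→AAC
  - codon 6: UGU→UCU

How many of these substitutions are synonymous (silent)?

2

Codon 1: AGC (Ser) → GGC (Gly) — missense.
Codon 2: CUA (Leu) → GUA (Val) — missense.
Codon 3: CUA (Leu) → CUG (Leu) — synonymous.
Codon 4: AUU (Ile) → AUA (Ile) — synonymous.
Codon 5: ACC (Thr) → AAC (Asn) — missense.
Codon 6: UGU (Cys) → UCU (Ser) — missense.
Synonymous: 2 of 6.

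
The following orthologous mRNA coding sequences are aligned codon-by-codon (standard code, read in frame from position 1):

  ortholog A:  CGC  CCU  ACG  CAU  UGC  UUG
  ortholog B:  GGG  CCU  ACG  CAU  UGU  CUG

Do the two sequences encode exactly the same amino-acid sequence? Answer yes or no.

Codon 1: CGC Arg / GGG Gly — nonsynonymous.
Codon 2: CCU Pro / CCU Pro — identical.
Codon 3: ACG Thr / ACG Thr — identical.
Codon 4: CAU His / CAU His — identical.
Codon 5: UGC Cys / UGU Cys — synonymous.
Codon 6: UUG Leu / CUG Leu — synonymous.
Nonsynonymous differences: 1 → different protein.

no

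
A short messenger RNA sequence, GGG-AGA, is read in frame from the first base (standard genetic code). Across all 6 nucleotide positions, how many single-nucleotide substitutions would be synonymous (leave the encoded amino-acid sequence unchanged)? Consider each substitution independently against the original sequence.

Codon 1 (GGG, Gly): 3 synonymous substitutions.
Codon 2 (AGA, Arg): 2 synonymous substitutions.
Total: 3 + 2 = 5.

5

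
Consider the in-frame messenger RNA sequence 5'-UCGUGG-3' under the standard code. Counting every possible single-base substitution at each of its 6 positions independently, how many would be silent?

3

Codon 1 (UCG, Ser): 3 synonymous substitutions.
Codon 2 (UGG, Trp): 0 synonymous substitutions.
Total: 3 + 0 = 3.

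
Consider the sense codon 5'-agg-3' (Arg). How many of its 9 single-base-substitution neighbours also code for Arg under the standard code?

2

Position 1: CGG → 1 synonymous.
Position 2: none → 0 synonymous.
Position 3: AGA → 1 synonymous.
Total: 1 + 0 + 1 = 2.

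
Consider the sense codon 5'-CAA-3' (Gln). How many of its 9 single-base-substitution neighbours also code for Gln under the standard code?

1

Position 1: none → 0 synonymous.
Position 2: none → 0 synonymous.
Position 3: CAG → 1 synonymous.
Total: 0 + 0 + 1 = 1.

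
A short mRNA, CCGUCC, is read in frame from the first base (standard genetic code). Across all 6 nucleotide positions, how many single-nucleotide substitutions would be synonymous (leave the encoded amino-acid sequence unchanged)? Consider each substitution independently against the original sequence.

6

Codon 1 (CCG, Pro): 3 synonymous substitutions.
Codon 2 (UCC, Ser): 3 synonymous substitutions.
Total: 3 + 3 = 6.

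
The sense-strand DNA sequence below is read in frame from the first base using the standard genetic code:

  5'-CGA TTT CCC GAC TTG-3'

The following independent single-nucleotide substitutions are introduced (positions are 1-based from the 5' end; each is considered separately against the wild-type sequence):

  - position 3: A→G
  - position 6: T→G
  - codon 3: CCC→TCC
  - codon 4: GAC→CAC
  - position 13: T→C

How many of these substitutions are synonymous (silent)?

2

Codon 1: CGA (Arg) → CGG (Arg) — synonymous.
Codon 2: TTT (Phe) → TTG (Leu) — missense.
Codon 3: CCC (Pro) → TCC (Ser) — missense.
Codon 4: GAC (Asp) → CAC (His) — missense.
Codon 5: TTG (Leu) → CTG (Leu) — synonymous.
Synonymous: 2 of 5.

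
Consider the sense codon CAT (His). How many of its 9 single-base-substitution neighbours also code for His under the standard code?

1

Position 1: none → 0 synonymous.
Position 2: none → 0 synonymous.
Position 3: CAC → 1 synonymous.
Total: 0 + 0 + 1 = 1.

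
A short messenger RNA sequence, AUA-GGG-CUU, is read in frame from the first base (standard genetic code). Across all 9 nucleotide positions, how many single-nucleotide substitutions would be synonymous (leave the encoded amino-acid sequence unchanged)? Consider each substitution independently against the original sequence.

8

Codon 1 (AUA, Ile): 2 synonymous substitutions.
Codon 2 (GGG, Gly): 3 synonymous substitutions.
Codon 3 (CUU, Leu): 3 synonymous substitutions.
Total: 2 + 3 + 3 = 8.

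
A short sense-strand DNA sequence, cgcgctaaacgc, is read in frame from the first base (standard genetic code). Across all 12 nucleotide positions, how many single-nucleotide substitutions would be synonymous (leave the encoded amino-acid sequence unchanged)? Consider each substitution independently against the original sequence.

Codon 1 (CGC, Arg): 3 synonymous substitutions.
Codon 2 (GCT, Ala): 3 synonymous substitutions.
Codon 3 (AAA, Lys): 1 synonymous substitution.
Codon 4 (CGC, Arg): 3 synonymous substitutions.
Total: 3 + 3 + 1 + 3 = 10.

10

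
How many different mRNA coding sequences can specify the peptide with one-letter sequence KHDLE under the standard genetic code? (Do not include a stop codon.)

96

Lys: 2 codons.
His: 2 codons.
Asp: 2 codons.
Leu: 6 codons.
Glu: 2 codons.
2 × 2 × 2 × 6 × 2 = 96.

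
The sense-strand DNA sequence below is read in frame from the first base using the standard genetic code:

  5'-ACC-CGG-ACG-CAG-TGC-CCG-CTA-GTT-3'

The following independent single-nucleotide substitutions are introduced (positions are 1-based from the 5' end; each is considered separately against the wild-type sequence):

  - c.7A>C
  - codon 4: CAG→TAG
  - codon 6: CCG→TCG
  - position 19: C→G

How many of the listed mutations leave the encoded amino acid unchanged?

0

Codon 3: ACG (Thr) → CCG (Pro) — missense.
Codon 4: CAG (Gln) → TAG (Stop) — nonsense.
Codon 6: CCG (Pro) → TCG (Ser) — missense.
Codon 7: CTA (Leu) → GTA (Val) — missense.
Synonymous: 0 of 4.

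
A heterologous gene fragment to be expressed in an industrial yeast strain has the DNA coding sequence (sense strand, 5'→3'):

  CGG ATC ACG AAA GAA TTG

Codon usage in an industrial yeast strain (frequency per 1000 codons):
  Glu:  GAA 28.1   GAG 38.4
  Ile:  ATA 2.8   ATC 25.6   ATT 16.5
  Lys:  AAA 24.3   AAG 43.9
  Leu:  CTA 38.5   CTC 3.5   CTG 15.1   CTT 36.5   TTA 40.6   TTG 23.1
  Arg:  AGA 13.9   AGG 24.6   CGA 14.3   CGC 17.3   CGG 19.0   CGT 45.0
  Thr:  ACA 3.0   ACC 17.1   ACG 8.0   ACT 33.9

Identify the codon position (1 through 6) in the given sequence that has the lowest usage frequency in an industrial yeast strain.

Codon 1 CGG (Arg): 19.0 per 1000.
Codon 2 ATC (Ile): 25.6 per 1000.
Codon 3 ACG (Thr): 8.0 per 1000.
Codon 4 AAA (Lys): 24.3 per 1000.
Codon 5 GAA (Glu): 28.1 per 1000.
Codon 6 TTG (Leu): 23.1 per 1000.
Lowest frequency is 8.0 at codon 3.

3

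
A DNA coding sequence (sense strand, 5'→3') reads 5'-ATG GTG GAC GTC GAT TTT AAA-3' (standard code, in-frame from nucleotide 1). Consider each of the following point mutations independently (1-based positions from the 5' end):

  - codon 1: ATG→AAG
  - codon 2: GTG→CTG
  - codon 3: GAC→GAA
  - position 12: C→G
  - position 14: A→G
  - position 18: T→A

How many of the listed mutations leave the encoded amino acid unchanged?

1

Codon 1: ATG (Met) → AAG (Lys) — missense.
Codon 2: GTG (Val) → CTG (Leu) — missense.
Codon 3: GAC (Asp) → GAA (Glu) — missense.
Codon 4: GTC (Val) → GTG (Val) — synonymous.
Codon 5: GAT (Asp) → GGT (Gly) — missense.
Codon 6: TTT (Phe) → TTA (Leu) — missense.
Synonymous: 1 of 6.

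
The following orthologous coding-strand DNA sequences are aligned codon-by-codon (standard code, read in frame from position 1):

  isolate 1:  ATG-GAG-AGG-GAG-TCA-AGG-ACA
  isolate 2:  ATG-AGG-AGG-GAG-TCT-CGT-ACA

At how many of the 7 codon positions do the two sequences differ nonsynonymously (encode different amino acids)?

Codon 1: ATG Met / ATG Met — identical.
Codon 2: GAG Glu / AGG Arg — nonsynonymous.
Codon 3: AGG Arg / AGG Arg — identical.
Codon 4: GAG Glu / GAG Glu — identical.
Codon 5: TCA Ser / TCT Ser — synonymous.
Codon 6: AGG Arg / CGT Arg — synonymous.
Codon 7: ACA Thr / ACA Thr — identical.
Nonsynonymous differences: 1.

1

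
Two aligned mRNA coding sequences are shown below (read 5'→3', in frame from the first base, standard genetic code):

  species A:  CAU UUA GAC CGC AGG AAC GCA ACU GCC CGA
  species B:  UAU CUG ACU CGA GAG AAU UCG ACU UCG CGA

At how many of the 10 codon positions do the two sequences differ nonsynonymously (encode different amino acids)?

Codon 1: CAU His / UAU Tyr — nonsynonymous.
Codon 2: UUA Leu / CUG Leu — synonymous.
Codon 3: GAC Asp / ACU Thr — nonsynonymous.
Codon 4: CGC Arg / CGA Arg — synonymous.
Codon 5: AGG Arg / GAG Glu — nonsynonymous.
Codon 6: AAC Asn / AAU Asn — synonymous.
Codon 7: GCA Ala / UCG Ser — nonsynonymous.
Codon 8: ACU Thr / ACU Thr — identical.
Codon 9: GCC Ala / UCG Ser — nonsynonymous.
Codon 10: CGA Arg / CGA Arg — identical.
Nonsynonymous differences: 5.

5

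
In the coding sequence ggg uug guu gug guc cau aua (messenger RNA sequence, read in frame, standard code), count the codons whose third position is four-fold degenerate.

4

Codon 1 GGG (Gly): third position 4-fold.
Codon 2 UUG (Leu): third position 2-fold.
Codon 3 GUU (Val): third position 4-fold.
Codon 4 GUG (Val): third position 4-fold.
Codon 5 GUC (Val): third position 4-fold.
Codon 6 CAU (His): third position 2-fold.
Codon 7 AUA (Ile): third position 3-fold.
Four-fold degenerate third positions: 4.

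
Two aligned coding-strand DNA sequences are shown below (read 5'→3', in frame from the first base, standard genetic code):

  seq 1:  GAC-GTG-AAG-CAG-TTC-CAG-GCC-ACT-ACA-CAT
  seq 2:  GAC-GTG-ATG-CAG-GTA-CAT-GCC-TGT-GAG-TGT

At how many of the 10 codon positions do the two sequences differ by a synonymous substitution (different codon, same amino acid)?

0

Codon 1: GAC Asp / GAC Asp — identical.
Codon 2: GTG Val / GTG Val — identical.
Codon 3: AAG Lys / ATG Met — nonsynonymous.
Codon 4: CAG Gln / CAG Gln — identical.
Codon 5: TTC Phe / GTA Val — nonsynonymous.
Codon 6: CAG Gln / CAT His — nonsynonymous.
Codon 7: GCC Ala / GCC Ala — identical.
Codon 8: ACT Thr / TGT Cys — nonsynonymous.
Codon 9: ACA Thr / GAG Glu — nonsynonymous.
Codon 10: CAT His / TGT Cys — nonsynonymous.
Synonymous differences: 0.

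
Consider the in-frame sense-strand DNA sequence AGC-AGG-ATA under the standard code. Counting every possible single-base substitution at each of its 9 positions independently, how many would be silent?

5

Codon 1 (AGC, Ser): 1 synonymous substitution.
Codon 2 (AGG, Arg): 2 synonymous substitutions.
Codon 3 (ATA, Ile): 2 synonymous substitutions.
Total: 1 + 2 + 2 = 5.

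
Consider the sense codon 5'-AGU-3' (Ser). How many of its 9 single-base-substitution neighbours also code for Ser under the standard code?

Position 1: none → 0 synonymous.
Position 2: none → 0 synonymous.
Position 3: AGC → 1 synonymous.
Total: 0 + 0 + 1 = 1.

1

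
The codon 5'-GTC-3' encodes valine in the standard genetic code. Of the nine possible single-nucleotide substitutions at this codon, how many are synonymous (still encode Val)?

Position 1: none → 0 synonymous.
Position 2: none → 0 synonymous.
Position 3: GTT, GTA, GTG → 3 synonymous.
Total: 0 + 0 + 3 = 3.

3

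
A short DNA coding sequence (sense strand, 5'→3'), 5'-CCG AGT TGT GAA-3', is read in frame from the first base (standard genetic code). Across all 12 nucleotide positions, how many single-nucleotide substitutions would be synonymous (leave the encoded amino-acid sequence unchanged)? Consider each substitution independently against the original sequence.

Codon 1 (CCG, Pro): 3 synonymous substitutions.
Codon 2 (AGT, Ser): 1 synonymous substitution.
Codon 3 (TGT, Cys): 1 synonymous substitution.
Codon 4 (GAA, Glu): 1 synonymous substitution.
Total: 3 + 1 + 1 + 1 = 6.

6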